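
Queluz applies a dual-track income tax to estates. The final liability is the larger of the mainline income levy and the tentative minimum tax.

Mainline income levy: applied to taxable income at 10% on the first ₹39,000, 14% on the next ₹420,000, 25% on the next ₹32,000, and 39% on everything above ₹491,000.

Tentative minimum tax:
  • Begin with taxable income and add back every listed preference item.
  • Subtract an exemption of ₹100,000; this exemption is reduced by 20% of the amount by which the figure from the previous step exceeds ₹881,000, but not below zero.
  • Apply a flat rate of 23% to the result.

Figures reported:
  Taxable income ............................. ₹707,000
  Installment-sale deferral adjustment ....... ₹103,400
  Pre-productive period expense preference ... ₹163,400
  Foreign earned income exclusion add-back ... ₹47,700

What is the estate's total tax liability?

Tentative minimum tax:
  Adjusted income: ₹707,000 + ₹103,400 + ₹163,400 + ₹47,700 = ₹1,021,500
  Exemption: ₹100,000 − 20% × (₹1,021,500 − ₹881,000) = ₹100,000 − ₹28,100 = ₹71,900
  Base: ₹1,021,500 − ₹71,900 = ₹949,600
  ₹949,600 × 23% = ₹218,408

Mainline income levy:
  ₹39,000 × 10% = ₹3,900
  ₹420,000 × 14% = ₹58,800
  ₹32,000 × 25% = ₹8,000
  ₹216,000 × 39% = ₹84,240
  → ₹154,940

₹218,408 > ₹154,940, so the tentative minimum tax is the binding amount.

₹218,408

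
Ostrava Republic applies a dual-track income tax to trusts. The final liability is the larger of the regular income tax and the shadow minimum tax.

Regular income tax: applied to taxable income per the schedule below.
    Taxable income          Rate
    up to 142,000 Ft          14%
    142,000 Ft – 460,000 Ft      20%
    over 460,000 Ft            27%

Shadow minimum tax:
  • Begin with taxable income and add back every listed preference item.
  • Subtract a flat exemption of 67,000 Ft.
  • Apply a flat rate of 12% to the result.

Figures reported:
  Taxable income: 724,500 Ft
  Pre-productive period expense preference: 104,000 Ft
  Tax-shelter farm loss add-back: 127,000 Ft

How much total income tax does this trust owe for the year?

Shadow minimum tax:
  Adjusted income: 724,500 Ft + 104,000 Ft + 127,000 Ft = 955,500 Ft
  Less exemption 67,000 Ft → base 888,500 Ft
  888,500 Ft × 12% = 106,620 Ft

Regular income tax:
  142,000 Ft × 14% = 19,880 Ft
  318,000 Ft × 20% = 63,600 Ft
  264,500 Ft × 27% = 71,415 Ft
  → 154,895 Ft

154,895 Ft > 106,620 Ft, so the regular income tax governs.

154,895 Ft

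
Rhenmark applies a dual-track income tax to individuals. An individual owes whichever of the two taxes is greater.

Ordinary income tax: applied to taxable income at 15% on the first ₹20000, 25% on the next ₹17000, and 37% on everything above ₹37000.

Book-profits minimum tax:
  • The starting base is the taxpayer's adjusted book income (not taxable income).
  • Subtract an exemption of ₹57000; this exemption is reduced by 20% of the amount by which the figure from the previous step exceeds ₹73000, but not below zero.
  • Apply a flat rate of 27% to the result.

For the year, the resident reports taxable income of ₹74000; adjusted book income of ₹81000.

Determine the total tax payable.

Book-profits minimum tax:
  Base (adjusted book income): ₹81000
  Exemption: ₹57000 − 20% × (₹81000 − ₹73000) = ₹57000 − ₹1600 = ₹55400
  Base: ₹81000 − ₹55400 = ₹25600
  ₹25600 × 27% = ₹6912

Ordinary income tax:
  ₹20000 × 15% = ₹3000
  ₹17000 × 25% = ₹4250
  ₹37000 × 37% = ₹13690
  → ₹20940

₹20940 > ₹6912, so the ordinary income tax governs.

₹20940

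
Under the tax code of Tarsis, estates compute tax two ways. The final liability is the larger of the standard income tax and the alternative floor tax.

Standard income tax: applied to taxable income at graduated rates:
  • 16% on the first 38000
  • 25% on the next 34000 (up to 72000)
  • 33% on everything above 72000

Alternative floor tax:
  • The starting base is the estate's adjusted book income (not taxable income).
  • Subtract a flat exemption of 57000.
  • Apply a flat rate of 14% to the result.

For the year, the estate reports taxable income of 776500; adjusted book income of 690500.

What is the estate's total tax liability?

Alternative floor tax:
  Base (adjusted book income): 690500
  Less exemption 57000 → base 633500
  633500 × 14% = 88690

Standard income tax:
  38000 × 16% = 6080
  34000 × 25% = 8500
  704500 × 33% = 232485
  → 247065

247065 > 88690, so the standard income tax governs.

247065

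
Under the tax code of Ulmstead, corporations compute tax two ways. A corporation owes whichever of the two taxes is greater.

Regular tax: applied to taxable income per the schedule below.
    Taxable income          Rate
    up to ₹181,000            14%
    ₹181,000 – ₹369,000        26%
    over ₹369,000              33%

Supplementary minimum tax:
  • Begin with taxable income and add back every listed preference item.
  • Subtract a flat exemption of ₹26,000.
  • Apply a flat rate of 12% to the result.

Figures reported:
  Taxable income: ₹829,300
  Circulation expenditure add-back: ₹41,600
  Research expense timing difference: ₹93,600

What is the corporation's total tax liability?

₹226,119

Regular tax:
  ₹181,000 × 14% = ₹25,340
  ₹188,000 × 26% = ₹48,880
  ₹460,300 × 33% = ₹151,899
  → ₹226,119

Supplementary minimum tax:
  Adjusted income: ₹829,300 + ₹41,600 + ₹93,600 = ₹964,500
  Less exemption ₹26,000 → base ₹938,500
  ₹938,500 × 12% = ₹112,620

₹226,119 > ₹112,620, so the regular tax governs.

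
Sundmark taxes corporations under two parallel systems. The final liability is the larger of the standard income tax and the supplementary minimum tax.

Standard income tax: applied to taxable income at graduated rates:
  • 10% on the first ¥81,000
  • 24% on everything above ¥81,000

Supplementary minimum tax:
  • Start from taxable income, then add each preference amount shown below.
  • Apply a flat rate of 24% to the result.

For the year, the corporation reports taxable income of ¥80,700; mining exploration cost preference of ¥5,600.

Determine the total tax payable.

Standard income tax:
  ¥80,700 × 10% = ¥8,070

Supplementary minimum tax:
  Adjusted income: ¥80,700 + ¥5,600 = ¥86,300
  ¥86,300 × 24% = ¥20,712

¥20,712 > ¥8,070, so the supplementary minimum tax is the binding amount.

¥20,712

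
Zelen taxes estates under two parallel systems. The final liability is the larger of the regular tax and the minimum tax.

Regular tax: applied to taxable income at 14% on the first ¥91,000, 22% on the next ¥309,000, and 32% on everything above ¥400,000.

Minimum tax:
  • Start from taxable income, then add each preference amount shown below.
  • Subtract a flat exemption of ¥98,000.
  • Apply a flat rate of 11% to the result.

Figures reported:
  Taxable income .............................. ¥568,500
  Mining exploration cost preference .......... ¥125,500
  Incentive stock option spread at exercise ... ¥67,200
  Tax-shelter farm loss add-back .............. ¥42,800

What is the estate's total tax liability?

¥134,640

Regular tax:
  ¥91,000 × 14% = ¥12,740
  ¥309,000 × 22% = ¥67,980
  ¥168,500 × 32% = ¥53,920
  → ¥134,640

Minimum tax:
  Adjusted income: ¥568,500 + ¥125,500 + ¥67,200 + ¥42,800 = ¥804,000
  Less exemption ¥98,000 → base ¥706,000
  ¥706,000 × 11% = ¥77,660

¥134,640 > ¥77,660, so the regular tax governs.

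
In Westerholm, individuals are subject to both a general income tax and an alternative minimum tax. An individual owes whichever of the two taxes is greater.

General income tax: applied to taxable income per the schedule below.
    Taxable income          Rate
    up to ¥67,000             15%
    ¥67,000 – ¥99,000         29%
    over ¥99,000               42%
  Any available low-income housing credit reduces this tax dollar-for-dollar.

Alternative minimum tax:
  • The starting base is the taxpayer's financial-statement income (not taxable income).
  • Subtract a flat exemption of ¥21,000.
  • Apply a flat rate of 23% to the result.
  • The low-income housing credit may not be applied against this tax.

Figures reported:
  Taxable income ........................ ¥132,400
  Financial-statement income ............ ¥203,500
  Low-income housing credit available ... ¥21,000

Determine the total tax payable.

¥41,975

General income tax:
  ¥67,000 × 15% = ¥10,050
  ¥32,000 × 29% = ¥9,280
  ¥33,400 × 42% = ¥14,028
  → ¥33,358
  Less low-income housing credit ¥21,000 → ¥12,358

Alternative minimum tax:
  Base (financial-statement income): ¥203,500
  Less exemption ¥21,000 → base ¥182,500
  ¥182,500 × 23% = ¥41,975

¥41,975 > ¥12,358, so the alternative minimum tax is the binding amount.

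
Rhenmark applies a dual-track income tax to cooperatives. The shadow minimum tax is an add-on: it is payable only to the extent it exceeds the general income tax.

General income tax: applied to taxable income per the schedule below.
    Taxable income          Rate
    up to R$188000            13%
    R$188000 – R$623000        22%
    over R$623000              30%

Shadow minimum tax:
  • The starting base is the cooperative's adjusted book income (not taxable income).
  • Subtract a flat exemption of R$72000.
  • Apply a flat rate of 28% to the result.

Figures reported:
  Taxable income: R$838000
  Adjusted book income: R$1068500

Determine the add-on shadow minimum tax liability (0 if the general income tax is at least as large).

R$94380

General income tax:
  R$188000 × 13% = R$24440
  R$435000 × 22% = R$95700
  R$215000 × 30% = R$64500
  → R$184640

Shadow minimum tax:
  Base (adjusted book income): R$1068500
  Less exemption R$72000 → base R$996500
  R$996500 × 28% = R$279020

Excess of shadow minimum tax over general income tax: R$279020 − R$184640 = R$94380.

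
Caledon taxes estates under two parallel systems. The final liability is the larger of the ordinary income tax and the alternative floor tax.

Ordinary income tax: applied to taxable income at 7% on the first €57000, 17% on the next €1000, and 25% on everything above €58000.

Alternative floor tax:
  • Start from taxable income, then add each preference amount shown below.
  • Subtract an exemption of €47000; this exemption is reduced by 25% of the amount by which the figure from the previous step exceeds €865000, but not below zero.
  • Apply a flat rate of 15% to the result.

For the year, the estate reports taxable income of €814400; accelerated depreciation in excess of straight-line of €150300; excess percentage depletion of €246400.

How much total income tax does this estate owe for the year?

Alternative floor tax:
  Adjusted income: €814400 + €150300 + €246400 = €1211100
  Exemption: 25% × (€1211100 − €865000) = €86525 ≥ €47000, so the exemption is fully phased out
  Base: €1211100 − €0 = €1211100
  €1211100 × 15% = €181665

Ordinary income tax:
  €57000 × 7% = €3990
  €1000 × 17% = €170
  €756400 × 25% = €189100
  → €193260

€193260 > €181665, so the ordinary income tax governs.

€193260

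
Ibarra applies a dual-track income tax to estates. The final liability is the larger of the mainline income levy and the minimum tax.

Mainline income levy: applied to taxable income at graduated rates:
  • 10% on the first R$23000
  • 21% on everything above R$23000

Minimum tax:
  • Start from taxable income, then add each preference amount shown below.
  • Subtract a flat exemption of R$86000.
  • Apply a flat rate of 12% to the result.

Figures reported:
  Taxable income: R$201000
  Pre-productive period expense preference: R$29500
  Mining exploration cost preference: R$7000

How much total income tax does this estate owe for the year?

R$39680

Minimum tax:
  Adjusted income: R$201000 + R$29500 + R$7000 = R$237500
  Less exemption R$86000 → base R$151500
  R$151500 × 12% = R$18180

Mainline income levy:
  R$23000 × 10% = R$2300
  R$178000 × 21% = R$37380
  → R$39680

R$39680 > R$18180, so the mainline income levy governs.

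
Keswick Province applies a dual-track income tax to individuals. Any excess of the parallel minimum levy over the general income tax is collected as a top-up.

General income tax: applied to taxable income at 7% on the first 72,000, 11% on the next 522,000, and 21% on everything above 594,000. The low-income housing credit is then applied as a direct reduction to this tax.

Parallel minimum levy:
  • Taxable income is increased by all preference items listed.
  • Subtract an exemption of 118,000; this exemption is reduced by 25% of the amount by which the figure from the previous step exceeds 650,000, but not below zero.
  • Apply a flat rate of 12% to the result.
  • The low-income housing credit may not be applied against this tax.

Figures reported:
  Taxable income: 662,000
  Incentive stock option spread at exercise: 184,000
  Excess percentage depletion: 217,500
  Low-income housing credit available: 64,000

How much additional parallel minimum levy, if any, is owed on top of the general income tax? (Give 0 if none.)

General income tax:
  72,000 × 7% = 5,040
  522,000 × 11% = 57,420
  68,000 × 21% = 14,280
  → 76,740
  Less low-income housing credit 64,000 → 12,740

Parallel minimum levy:
  Adjusted income: 662,000 + 184,000 + 217,500 = 1,063,500
  Exemption: 118,000 − 25% × (1,063,500 − 650,000) = 118,000 − 103,375 = 14,625
  Base: 1,063,500 − 14,625 = 1,048,875
  1,048,875 × 12% = 125,865

Excess of parallel minimum levy over general income tax: 125,865 − 12,740 = 113,125.

113,125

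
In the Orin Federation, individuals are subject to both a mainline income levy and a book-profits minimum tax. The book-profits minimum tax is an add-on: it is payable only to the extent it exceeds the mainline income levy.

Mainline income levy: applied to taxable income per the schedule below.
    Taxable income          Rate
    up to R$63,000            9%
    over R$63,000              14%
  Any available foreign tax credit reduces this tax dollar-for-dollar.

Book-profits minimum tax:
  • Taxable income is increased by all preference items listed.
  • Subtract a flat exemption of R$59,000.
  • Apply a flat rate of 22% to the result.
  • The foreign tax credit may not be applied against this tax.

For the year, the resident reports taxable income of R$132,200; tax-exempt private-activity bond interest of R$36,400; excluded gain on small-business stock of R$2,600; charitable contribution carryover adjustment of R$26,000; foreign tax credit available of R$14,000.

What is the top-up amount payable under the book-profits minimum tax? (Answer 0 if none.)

R$29,046

Book-profits minimum tax:
  Adjusted income: R$132,200 + R$36,400 + R$2,600 + R$26,000 = R$197,200
  Less exemption R$59,000 → base R$138,200
  R$138,200 × 22% = R$30,404

Mainline income levy:
  R$63,000 × 9% = R$5,670
  R$69,200 × 14% = R$9,688
  → R$15,358
  Less foreign tax credit R$14,000 → R$1,358

Excess of book-profits minimum tax over mainline income levy: R$30,404 − R$1,358 = R$29,046.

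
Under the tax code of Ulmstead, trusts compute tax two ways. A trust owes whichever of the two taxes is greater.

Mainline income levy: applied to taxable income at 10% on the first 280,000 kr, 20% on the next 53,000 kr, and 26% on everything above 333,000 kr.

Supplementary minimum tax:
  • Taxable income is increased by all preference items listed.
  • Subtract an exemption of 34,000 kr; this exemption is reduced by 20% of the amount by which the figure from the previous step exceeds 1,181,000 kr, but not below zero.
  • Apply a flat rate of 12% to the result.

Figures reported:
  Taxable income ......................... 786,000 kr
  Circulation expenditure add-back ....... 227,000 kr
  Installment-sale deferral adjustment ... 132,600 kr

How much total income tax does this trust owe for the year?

Supplementary minimum tax:
  Adjusted income: 786,000 kr + 227,000 kr + 132,600 kr = 1,145,600 kr
  Exemption: 1,145,600 kr ≤ 1,181,000 kr, so full 34,000 kr applies
  Base: 1,145,600 kr − 34,000 kr = 1,111,600 kr
  1,111,600 kr × 12% = 133,392 kr

Mainline income levy:
  280,000 kr × 10% = 28,000 kr
  53,000 kr × 20% = 10,600 kr
  453,000 kr × 26% = 117,780 kr
  → 156,380 kr

156,380 kr > 133,392 kr, so the mainline income levy governs.

156,380 kr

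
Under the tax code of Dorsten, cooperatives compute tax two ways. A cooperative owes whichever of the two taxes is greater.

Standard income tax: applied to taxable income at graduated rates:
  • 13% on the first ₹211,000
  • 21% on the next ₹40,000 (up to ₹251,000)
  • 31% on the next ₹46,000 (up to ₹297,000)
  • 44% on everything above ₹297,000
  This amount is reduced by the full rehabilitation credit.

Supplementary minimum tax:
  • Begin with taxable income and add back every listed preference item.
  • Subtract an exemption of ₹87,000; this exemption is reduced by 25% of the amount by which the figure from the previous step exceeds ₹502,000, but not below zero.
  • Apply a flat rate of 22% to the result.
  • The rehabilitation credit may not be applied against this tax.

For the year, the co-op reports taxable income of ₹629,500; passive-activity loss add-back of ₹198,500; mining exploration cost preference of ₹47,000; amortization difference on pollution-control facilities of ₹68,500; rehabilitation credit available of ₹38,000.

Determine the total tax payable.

₹207,570

Standard income tax:
  ₹211,000 × 13% = ₹27,430
  ₹40,000 × 21% = ₹8,400
  ₹46,000 × 31% = ₹14,260
  ₹332,500 × 44% = ₹146,300
  → ₹196,390
  Less rehabilitation credit ₹38,000 → ₹158,390

Supplementary minimum tax:
  Adjusted income: ₹629,500 + ₹198,500 + ₹47,000 + ₹68,500 = ₹943,500
  Exemption: 25% × (₹943,500 − ₹502,000) = ₹110,375 ≥ ₹87,000, so the exemption is fully phased out
  Base: ₹943,500 − ₹0 = ₹943,500
  ₹943,500 × 22% = ₹207,570

₹207,570 > ₹158,390, so the supplementary minimum tax is the binding amount.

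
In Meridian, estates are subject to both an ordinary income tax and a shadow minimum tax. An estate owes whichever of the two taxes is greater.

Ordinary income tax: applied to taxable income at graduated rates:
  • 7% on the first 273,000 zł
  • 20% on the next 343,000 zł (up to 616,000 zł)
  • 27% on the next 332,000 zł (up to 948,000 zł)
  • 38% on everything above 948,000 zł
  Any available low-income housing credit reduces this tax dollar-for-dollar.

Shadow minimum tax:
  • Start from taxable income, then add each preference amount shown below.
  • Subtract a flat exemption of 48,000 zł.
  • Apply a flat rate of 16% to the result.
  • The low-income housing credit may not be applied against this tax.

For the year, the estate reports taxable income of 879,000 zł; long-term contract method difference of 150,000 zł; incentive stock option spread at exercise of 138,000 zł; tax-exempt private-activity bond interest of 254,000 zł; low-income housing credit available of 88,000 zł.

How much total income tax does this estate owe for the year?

219,680 zł

Shadow minimum tax:
  Adjusted income: 879,000 zł + 150,000 zł + 138,000 zł + 254,000 zł = 1,421,000 zł
  Less exemption 48,000 zł → base 1,373,000 zł
  1,373,000 zł × 16% = 219,680 zł

Ordinary income tax:
  273,000 zł × 7% = 19,110 zł
  343,000 zł × 20% = 68,600 zł
  263,000 zł × 27% = 71,010 zł
  → 158,720 zł
  Less low-income housing credit 88,000 zł → 70,720 zł

219,680 zł > 70,720 zł, so the shadow minimum tax is the binding amount.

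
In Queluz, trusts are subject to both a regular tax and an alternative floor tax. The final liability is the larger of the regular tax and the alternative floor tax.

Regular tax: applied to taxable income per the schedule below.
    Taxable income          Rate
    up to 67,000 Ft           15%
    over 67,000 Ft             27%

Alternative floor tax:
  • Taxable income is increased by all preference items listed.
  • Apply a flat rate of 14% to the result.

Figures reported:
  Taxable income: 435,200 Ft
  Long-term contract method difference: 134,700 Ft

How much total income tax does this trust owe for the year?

109,464 Ft

Regular tax:
  67,000 Ft × 15% = 10,050 Ft
  368,200 Ft × 27% = 99,414 Ft
  → 109,464 Ft

Alternative floor tax:
  Adjusted income: 435,200 Ft + 134,700 Ft = 569,900 Ft
  569,900 Ft × 14% = 79,786 Ft

109,464 Ft > 79,786 Ft, so the regular tax governs.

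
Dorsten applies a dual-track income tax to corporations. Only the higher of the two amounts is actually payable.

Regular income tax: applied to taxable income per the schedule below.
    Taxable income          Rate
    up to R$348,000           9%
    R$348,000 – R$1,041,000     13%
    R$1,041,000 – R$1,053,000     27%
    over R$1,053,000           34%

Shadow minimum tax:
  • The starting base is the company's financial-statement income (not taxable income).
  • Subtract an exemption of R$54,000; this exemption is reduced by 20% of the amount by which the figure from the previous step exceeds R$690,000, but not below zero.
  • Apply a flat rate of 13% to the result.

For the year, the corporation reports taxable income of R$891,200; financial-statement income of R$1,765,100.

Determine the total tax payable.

Shadow minimum tax:
  Base (financial-statement income): R$1,765,100
  Exemption: 20% × (R$1,765,100 − R$690,000) = R$215,020 ≥ R$54,000, so the exemption is fully phased out
  Base: R$1,765,100 − R$0 = R$1,765,100
  R$1,765,100 × 13% = R$229,463

Regular income tax:
  R$348,000 × 9% = R$31,320
  R$543,200 × 13% = R$70,616
  → R$101,936

R$229,463 > R$101,936, so the shadow minimum tax is the binding amount.

R$229,463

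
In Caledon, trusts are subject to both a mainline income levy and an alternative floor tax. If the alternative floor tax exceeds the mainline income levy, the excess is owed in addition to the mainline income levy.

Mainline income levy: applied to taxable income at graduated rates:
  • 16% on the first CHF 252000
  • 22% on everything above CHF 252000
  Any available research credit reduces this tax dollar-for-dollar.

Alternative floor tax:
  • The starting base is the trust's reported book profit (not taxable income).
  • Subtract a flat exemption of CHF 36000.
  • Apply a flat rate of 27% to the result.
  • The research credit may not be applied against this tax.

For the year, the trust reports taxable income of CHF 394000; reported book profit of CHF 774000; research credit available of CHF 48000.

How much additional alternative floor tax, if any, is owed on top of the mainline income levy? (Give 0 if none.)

CHF 175700

Alternative floor tax:
  Base (reported book profit): CHF 774000
  Less exemption CHF 36000 → base CHF 738000
  CHF 738000 × 27% = CHF 199260

Mainline income levy:
  CHF 252000 × 16% = CHF 40320
  CHF 142000 × 22% = CHF 31240
  → CHF 71560
  Less research credit CHF 48000 → CHF 23560

Excess of alternative floor tax over mainline income levy: CHF 199260 − CHF 23560 = CHF 175700.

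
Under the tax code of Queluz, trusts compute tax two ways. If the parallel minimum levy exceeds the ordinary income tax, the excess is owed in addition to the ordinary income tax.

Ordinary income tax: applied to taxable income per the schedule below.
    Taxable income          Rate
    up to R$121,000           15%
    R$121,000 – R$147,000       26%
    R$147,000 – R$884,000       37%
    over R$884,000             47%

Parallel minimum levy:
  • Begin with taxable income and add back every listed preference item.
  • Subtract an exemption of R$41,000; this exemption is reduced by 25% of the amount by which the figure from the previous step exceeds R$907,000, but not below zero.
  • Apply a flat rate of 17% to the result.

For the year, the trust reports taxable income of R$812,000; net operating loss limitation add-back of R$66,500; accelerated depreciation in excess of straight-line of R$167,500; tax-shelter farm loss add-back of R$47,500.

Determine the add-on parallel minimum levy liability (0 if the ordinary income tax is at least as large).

Parallel minimum levy:
  Adjusted income: R$812,000 + R$66,500 + R$167,500 + R$47,500 = R$1,093,500
  Exemption: 25% × (R$1,093,500 − R$907,000) = R$46,625 ≥ R$41,000, so the exemption is fully phased out
  Base: R$1,093,500 − R$0 = R$1,093,500
  R$1,093,500 × 17% = R$185,895

Ordinary income tax:
  R$121,000 × 15% = R$18,150
  R$26,000 × 26% = R$6,760
  R$665,000 × 37% = R$246,050
  → R$270,960

R$185,895 ≤ R$270,960, so no add-on is due.

R$0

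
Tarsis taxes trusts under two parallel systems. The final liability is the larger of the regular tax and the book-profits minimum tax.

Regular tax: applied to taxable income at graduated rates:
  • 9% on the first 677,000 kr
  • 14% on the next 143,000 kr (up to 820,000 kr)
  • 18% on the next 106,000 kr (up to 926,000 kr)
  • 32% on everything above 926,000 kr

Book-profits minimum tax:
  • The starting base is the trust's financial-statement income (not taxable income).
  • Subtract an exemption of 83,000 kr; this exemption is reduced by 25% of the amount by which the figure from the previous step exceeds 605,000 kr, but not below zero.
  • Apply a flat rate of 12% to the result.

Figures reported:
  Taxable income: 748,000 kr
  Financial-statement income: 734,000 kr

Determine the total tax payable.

Regular tax:
  677,000 kr × 9% = 60,930 kr
  71,000 kr × 14% = 9,940 kr
  → 70,870 kr

Book-profits minimum tax:
  Base (financial-statement income): 734,000 kr
  Exemption: 83,000 kr − 25% × (734,000 kr − 605,000 kr) = 83,000 kr − 32,250 kr = 50,750 kr
  Base: 734,000 kr − 50,750 kr = 683,250 kr
  683,250 kr × 12% = 81,990 kr

81,990 kr > 70,870 kr, so the book-profits minimum tax is the binding amount.

81,990 kr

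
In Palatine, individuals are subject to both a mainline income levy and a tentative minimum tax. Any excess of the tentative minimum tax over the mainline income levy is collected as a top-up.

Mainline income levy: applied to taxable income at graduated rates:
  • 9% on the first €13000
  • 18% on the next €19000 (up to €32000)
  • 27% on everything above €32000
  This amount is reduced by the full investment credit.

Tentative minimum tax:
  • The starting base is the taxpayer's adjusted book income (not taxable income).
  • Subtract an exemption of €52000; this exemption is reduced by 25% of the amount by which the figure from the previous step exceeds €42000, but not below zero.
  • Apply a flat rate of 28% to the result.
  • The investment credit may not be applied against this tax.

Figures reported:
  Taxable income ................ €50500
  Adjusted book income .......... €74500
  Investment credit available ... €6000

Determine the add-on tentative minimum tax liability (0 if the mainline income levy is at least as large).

Tentative minimum tax:
  Base (adjusted book income): €74500
  Exemption: €52000 − 25% × (€74500 − €42000) = €52000 − €8125 = €43875
  Base: €74500 − €43875 = €30625
  €30625 × 28% = €8575

Mainline income levy:
  €13000 × 9% = €1170
  €19000 × 18% = €3420
  €18500 × 27% = €4995
  → €9585
  Less investment credit €6000 → €3585

Excess of tentative minimum tax over mainline income levy: €8575 − €3585 = €4990.

€4990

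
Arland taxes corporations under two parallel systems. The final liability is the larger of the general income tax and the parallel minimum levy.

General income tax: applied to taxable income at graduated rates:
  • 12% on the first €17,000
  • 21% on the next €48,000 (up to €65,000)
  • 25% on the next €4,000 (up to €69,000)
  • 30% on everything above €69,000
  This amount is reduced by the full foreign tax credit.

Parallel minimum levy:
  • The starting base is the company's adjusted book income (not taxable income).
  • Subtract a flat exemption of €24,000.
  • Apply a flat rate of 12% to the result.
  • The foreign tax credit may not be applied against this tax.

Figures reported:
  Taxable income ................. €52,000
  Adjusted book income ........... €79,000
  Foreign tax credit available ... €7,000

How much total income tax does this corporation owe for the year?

€6,600

Parallel minimum levy:
  Base (adjusted book income): €79,000
  Less exemption €24,000 → base €55,000
  €55,000 × 12% = €6,600

General income tax:
  €17,000 × 12% = €2,040
  €35,000 × 21% = €7,350
  → €9,390
  Less foreign tax credit €7,000 → €2,390

€6,600 > €2,390, so the parallel minimum levy is the binding amount.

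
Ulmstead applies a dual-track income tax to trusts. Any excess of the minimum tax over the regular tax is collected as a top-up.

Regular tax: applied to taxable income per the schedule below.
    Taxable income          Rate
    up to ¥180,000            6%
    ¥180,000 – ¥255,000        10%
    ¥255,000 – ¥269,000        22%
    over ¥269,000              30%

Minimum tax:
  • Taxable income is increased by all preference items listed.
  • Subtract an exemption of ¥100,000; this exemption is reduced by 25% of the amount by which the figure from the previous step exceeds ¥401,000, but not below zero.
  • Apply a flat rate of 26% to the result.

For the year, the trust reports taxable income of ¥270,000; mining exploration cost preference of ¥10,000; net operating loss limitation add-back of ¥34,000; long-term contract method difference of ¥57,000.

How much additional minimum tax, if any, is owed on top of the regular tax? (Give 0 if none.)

Regular tax:
  ¥180,000 × 6% = ¥10,800
  ¥75,000 × 10% = ¥7,500
  ¥14,000 × 22% = ¥3,080
  ¥1,000 × 30% = ¥300
  → ¥21,680

Minimum tax:
  Adjusted income: ¥270,000 + ¥10,000 + ¥34,000 + ¥57,000 = ¥371,000
  Exemption: ¥371,000 ≤ ¥401,000, so full ¥100,000 applies
  Base: ¥371,000 − ¥100,000 = ¥271,000
  ¥271,000 × 26% = ¥70,460

Excess of minimum tax over regular tax: ¥70,460 − ¥21,680 = ¥48,780.

¥48,780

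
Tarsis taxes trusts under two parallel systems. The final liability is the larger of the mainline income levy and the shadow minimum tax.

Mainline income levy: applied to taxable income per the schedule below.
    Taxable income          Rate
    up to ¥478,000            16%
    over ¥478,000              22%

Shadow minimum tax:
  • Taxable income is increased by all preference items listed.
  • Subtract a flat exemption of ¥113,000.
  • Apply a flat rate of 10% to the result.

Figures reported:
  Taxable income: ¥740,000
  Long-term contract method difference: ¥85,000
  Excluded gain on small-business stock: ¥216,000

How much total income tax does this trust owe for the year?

¥134,120

Shadow minimum tax:
  Adjusted income: ¥740,000 + ¥85,000 + ¥216,000 = ¥1,041,000
  Less exemption ¥113,000 → base ¥928,000
  ¥928,000 × 10% = ¥92,800

Mainline income levy:
  ¥478,000 × 16% = ¥76,480
  ¥262,000 × 22% = ¥57,640
  → ¥134,120

¥134,120 > ¥92,800, so the mainline income levy governs.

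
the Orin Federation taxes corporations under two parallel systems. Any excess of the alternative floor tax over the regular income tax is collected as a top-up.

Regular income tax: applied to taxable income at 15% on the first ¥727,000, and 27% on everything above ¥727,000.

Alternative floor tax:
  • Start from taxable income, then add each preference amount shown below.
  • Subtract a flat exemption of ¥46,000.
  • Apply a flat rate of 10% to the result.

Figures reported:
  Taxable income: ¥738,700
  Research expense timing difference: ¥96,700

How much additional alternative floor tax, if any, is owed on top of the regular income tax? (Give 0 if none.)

¥0

Alternative floor tax:
  Adjusted income: ¥738,700 + ¥96,700 = ¥835,400
  Less exemption ¥46,000 → base ¥789,400
  ¥789,400 × 10% = ¥78,940

Regular income tax:
  ¥727,000 × 15% = ¥109,050
  ¥11,700 × 27% = ¥3,159
  → ¥112,209

¥78,940 ≤ ¥112,209, so no add-on is due.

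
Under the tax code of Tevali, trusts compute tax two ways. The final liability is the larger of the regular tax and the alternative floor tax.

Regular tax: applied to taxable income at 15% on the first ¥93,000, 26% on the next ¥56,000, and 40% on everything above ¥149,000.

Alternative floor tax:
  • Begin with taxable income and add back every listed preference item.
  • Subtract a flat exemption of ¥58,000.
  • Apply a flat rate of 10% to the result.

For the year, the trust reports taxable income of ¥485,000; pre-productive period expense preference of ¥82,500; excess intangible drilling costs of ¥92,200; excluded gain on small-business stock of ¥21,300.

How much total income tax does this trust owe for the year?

¥162,910

Regular tax:
  ¥93,000 × 15% = ¥13,950
  ¥56,000 × 26% = ¥14,560
  ¥336,000 × 40% = ¥134,400
  → ¥162,910

Alternative floor tax:
  Adjusted income: ¥485,000 + ¥82,500 + ¥92,200 + ¥21,300 = ¥681,000
  Less exemption ¥58,000 → base ¥623,000
  ¥623,000 × 10% = ¥62,300

¥162,910 > ¥62,300, so the regular tax governs.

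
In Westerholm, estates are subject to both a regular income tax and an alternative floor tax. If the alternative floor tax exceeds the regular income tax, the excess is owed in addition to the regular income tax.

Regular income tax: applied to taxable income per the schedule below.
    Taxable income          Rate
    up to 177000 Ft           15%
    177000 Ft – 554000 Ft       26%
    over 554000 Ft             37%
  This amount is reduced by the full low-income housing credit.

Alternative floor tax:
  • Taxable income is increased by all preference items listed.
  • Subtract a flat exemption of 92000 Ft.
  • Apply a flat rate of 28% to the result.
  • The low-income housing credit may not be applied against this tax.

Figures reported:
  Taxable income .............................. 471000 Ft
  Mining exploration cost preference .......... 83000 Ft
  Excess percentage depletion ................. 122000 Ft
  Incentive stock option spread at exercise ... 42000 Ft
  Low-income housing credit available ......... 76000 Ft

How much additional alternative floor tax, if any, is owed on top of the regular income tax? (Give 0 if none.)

Alternative floor tax:
  Adjusted income: 471000 Ft + 83000 Ft + 122000 Ft + 42000 Ft = 718000 Ft
  Less exemption 92000 Ft → base 626000 Ft
  626000 Ft × 28% = 175280 Ft

Regular income tax:
  177000 Ft × 15% = 26550 Ft
  294000 Ft × 26% = 76440 Ft
  → 102990 Ft
  Less low-income housing credit 76000 Ft → 26990 Ft

Excess of alternative floor tax over regular income tax: 175280 Ft − 26990 Ft = 148290 Ft.

148290 Ft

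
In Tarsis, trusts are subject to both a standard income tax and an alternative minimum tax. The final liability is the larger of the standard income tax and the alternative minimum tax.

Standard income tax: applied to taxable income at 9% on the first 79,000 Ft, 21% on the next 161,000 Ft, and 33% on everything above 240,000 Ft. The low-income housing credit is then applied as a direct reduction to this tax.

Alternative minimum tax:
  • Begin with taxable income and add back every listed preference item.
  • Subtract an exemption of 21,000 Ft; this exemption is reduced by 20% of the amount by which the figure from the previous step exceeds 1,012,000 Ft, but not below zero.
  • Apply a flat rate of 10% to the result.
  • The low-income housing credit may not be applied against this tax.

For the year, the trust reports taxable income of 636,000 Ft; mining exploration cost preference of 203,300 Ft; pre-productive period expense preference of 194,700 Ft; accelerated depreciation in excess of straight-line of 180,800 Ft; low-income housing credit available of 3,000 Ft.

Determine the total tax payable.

168,600 Ft

Standard income tax:
  79,000 Ft × 9% = 7,110 Ft
  161,000 Ft × 21% = 33,810 Ft
  396,000 Ft × 33% = 130,680 Ft
  → 171,600 Ft
  Less low-income housing credit 3,000 Ft → 168,600 Ft

Alternative minimum tax:
  Adjusted income: 636,000 Ft + 203,300 Ft + 194,700 Ft + 180,800 Ft = 1,214,800 Ft
  Exemption: 20% × (1,214,800 Ft − 1,012,000 Ft) = 40,560 Ft ≥ 21,000 Ft, so the exemption is fully phased out
  Base: 1,214,800 Ft − 0 Ft = 1,214,800 Ft
  1,214,800 Ft × 10% = 121,480 Ft

168,600 Ft > 121,480 Ft, so the standard income tax governs.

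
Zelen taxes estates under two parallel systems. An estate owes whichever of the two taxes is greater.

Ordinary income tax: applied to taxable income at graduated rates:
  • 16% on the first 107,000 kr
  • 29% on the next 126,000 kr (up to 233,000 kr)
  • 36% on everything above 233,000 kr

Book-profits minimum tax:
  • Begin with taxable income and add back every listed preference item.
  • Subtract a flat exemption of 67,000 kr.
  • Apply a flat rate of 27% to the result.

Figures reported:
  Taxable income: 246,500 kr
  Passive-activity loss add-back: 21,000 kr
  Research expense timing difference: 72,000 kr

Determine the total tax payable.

73,575 kr

Ordinary income tax:
  107,000 kr × 16% = 17,120 kr
  126,000 kr × 29% = 36,540 kr
  13,500 kr × 36% = 4,860 kr
  → 58,520 kr

Book-profits minimum tax:
  Adjusted income: 246,500 kr + 21,000 kr + 72,000 kr = 339,500 kr
  Less exemption 67,000 kr → base 272,500 kr
  272,500 kr × 27% = 73,575 kr

73,575 kr > 58,520 kr, so the book-profits minimum tax is the binding amount.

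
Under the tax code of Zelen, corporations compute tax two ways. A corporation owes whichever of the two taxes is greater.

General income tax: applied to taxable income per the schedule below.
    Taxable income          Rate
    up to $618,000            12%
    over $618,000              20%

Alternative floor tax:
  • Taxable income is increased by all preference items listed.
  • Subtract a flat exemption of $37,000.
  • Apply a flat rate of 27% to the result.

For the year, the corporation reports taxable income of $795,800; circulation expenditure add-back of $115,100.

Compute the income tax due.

$235,953

General income tax:
  $618,000 × 12% = $74,160
  $177,800 × 20% = $35,560
  → $109,720

Alternative floor tax:
  Adjusted income: $795,800 + $115,100 = $910,900
  Less exemption $37,000 → base $873,900
  $873,900 × 27% = $235,953

$235,953 > $109,720, so the alternative floor tax is the binding amount.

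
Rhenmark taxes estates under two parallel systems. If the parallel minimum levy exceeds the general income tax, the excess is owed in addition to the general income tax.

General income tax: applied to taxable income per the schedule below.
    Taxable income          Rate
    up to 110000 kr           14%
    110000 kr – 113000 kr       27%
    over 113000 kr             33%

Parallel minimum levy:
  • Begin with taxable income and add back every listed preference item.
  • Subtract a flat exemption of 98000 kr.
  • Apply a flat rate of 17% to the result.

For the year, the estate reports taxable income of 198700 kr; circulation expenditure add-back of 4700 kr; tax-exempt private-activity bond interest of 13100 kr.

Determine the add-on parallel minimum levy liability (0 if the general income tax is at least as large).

0 kr

Parallel minimum levy:
  Adjusted income: 198700 kr + 4700 kr + 13100 kr = 216500 kr
  Less exemption 98000 kr → base 118500 kr
  118500 kr × 17% = 20145 kr

General income tax:
  110000 kr × 14% = 15400 kr
  3000 kr × 27% = 810 kr
  85700 kr × 33% = 28281 kr
  → 44491 kr

20145 kr ≤ 44491 kr, so no add-on is due.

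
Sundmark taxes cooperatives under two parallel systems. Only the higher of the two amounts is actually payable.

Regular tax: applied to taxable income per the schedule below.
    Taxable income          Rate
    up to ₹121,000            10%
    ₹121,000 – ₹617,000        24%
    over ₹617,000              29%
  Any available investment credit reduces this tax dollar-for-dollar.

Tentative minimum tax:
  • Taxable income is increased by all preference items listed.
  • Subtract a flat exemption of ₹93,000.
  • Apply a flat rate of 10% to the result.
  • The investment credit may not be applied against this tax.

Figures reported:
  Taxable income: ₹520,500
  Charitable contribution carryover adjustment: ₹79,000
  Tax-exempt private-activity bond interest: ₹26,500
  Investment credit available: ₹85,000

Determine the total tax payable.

Regular tax:
  ₹121,000 × 10% = ₹12,100
  ₹399,500 × 24% = ₹95,880
  → ₹107,980
  Less investment credit ₹85,000 → ₹22,980

Tentative minimum tax:
  Adjusted income: ₹520,500 + ₹79,000 + ₹26,500 = ₹626,000
  Less exemption ₹93,000 → base ₹533,000
  ₹533,000 × 10% = ₹53,300

₹53,300 > ₹22,980, so the tentative minimum tax is the binding amount.

₹53,300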